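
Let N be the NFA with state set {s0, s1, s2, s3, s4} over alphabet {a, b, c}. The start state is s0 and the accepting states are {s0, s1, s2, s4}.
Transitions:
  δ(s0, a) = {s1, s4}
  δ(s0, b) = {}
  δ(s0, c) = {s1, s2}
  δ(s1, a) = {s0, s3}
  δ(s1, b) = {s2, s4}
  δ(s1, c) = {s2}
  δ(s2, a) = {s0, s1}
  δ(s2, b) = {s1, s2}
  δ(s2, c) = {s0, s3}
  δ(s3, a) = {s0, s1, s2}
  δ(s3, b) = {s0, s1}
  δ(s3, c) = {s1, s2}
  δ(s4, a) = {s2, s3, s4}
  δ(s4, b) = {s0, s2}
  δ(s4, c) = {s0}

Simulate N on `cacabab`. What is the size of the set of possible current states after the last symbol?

4

Start: {s0}
read c: {s1, s2}
read a: {s0, s1, s3}
read c: {s1, s2}
read a: {s0, s1, s3}
read b: {s0, s1, s2, s4}
read a: {s0, s1, s2, s3, s4}
read b: {s0, s1, s2, s4}
Final reachable set {s0, s1, s2, s4} has 4 states.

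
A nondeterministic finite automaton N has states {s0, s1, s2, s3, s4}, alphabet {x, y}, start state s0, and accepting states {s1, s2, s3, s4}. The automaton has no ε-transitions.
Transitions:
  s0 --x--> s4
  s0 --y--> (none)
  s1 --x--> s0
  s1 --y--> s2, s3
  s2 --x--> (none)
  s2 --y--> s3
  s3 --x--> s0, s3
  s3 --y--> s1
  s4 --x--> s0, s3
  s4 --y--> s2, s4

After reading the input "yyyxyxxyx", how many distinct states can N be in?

0

Start: {s0}
read y: {}
The reachable set is empty and stays empty for the remaining 8 symbols.
Final reachable set {} has 0 states.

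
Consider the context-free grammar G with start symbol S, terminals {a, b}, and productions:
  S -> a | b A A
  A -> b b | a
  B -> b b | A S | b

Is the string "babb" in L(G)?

yes

S ⇒ bAA ⇒ baA ⇒ babb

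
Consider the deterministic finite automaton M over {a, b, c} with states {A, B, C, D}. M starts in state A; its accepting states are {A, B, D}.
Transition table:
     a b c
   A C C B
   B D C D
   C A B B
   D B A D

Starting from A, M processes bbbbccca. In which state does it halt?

B

A --b--> C
C --b--> B
B --b--> C
C --b--> B
B --c--> D
D --c--> D
D --c--> D
D --a--> B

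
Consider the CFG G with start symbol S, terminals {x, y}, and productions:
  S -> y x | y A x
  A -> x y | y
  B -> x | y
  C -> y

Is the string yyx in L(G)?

S ⇒ yAx ⇒ yyx

yes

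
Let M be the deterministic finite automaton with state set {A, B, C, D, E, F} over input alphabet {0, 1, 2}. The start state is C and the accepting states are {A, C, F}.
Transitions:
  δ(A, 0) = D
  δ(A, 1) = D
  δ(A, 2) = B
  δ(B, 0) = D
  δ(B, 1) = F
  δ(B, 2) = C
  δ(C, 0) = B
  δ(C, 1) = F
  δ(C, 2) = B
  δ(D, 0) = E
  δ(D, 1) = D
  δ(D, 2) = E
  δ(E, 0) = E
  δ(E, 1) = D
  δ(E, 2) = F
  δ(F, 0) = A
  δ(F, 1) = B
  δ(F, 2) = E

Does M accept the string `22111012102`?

C --2--> B
B --2--> C
C --1--> F
F --1--> B
B --1--> F
F --0--> A
A --1--> D
D --2--> E
E --1--> D
D --0--> E
E --2--> F
End in state F, which is an accepting state.

accepted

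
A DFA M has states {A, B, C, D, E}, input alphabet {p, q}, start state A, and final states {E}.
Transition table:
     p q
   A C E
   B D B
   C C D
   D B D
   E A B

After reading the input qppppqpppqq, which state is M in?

A --q--> E
E --p--> A
A --p--> C
C --p--> C
C --p--> C
C --q--> D
D --p--> B
B --p--> D
D --p--> B
B --q--> B
B --q--> B

B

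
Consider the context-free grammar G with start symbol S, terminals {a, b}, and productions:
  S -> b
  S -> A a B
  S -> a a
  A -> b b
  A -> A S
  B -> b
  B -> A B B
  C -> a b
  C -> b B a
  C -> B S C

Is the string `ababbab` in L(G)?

no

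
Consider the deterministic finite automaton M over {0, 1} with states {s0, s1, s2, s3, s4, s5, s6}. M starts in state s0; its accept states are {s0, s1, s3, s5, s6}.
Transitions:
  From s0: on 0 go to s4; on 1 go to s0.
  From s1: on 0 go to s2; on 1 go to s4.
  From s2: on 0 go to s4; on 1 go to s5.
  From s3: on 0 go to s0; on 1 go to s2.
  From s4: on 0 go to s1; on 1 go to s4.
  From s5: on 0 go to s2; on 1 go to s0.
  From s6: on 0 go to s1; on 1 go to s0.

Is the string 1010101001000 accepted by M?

s0 --1--> s0
s0 --0--> s4
s4 --1--> s4
s4 --0--> s1
s1 --1--> s4
s4 --0--> s1
s1 --1--> s4
s4 --0--> s1
s1 --0--> s2
s2 --1--> s5
s5 --0--> s2
s2 --0--> s4
s4 --0--> s1
End in state s1, which is an accepting state.

accepted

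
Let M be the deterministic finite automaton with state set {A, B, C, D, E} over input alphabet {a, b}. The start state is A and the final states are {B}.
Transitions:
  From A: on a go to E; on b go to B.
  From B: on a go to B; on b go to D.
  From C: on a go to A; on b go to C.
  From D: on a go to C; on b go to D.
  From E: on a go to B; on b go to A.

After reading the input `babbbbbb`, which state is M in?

A --b--> B
B --a--> B
B --b--> D
D --b--> D
D --b--> D
D --b--> D
D --b--> D
D --b--> D

D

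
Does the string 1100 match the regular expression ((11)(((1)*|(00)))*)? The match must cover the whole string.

Split as 11·00: (11) matches 11 and (((1)*|(00)))* matches 00.

yes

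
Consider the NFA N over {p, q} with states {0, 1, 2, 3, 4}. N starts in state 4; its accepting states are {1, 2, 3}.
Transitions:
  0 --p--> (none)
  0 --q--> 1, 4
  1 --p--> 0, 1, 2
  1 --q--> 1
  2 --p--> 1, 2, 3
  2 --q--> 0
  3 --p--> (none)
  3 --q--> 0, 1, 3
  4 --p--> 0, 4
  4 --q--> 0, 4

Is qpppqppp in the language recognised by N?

Start: {4}
read q: {0, 4}
read p: {0, 4}
read p: {0, 4}
read p: {0, 4}
read q: {0, 1, 4}
read p: {0, 1, 2, 4}
read p: {0, 1, 2, 3, 4}
read p: {0, 1, 2, 3, 4}
Reachable ∩ accepting = {1, 2, 3} — nonempty.

accepted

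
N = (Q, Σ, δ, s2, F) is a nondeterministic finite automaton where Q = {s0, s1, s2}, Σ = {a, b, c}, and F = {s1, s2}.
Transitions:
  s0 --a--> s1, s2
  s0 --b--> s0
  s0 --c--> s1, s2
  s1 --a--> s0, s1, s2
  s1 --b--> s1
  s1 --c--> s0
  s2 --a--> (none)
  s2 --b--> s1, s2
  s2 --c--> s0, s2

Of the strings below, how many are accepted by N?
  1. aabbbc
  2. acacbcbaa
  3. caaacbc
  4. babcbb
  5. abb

2

aabbbc: rejected
acacbcbaa: rejected
caaacbc: accepted
babcbb: accepted
abb: rejected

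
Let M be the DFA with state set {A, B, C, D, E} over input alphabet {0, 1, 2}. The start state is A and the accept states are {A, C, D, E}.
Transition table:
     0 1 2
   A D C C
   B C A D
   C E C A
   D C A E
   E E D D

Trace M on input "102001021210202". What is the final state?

A --1--> C
C --0--> E
E --2--> D
D --0--> C
C --0--> E
E --1--> D
D --0--> C
C --2--> A
A --1--> C
C --2--> A
A --1--> C
C --0--> E
E --2--> D
D --0--> C
C --2--> A

A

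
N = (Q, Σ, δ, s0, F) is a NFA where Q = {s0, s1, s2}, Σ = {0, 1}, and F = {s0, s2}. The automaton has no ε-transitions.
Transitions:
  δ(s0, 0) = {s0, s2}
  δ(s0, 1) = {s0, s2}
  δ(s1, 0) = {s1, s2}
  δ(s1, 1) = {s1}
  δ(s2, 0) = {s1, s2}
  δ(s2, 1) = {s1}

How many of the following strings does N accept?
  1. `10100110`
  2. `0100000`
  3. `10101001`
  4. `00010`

4

`10100110`: accepted
`0100000`: accepted
`10101001`: accepted
`00010`: accepted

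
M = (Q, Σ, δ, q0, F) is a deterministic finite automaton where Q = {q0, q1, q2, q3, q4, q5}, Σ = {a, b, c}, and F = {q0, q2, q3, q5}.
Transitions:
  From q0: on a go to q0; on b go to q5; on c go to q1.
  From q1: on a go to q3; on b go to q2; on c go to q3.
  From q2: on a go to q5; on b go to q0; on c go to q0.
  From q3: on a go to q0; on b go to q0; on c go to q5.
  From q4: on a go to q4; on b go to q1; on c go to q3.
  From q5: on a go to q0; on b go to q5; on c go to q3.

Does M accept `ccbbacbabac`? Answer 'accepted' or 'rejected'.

q0 --c--> q1
q1 --c--> q3
q3 --b--> q0
q0 --b--> q5
q5 --a--> q0
q0 --c--> q1
q1 --b--> q2
q2 --a--> q5
q5 --b--> q5
q5 --a--> q0
q0 --c--> q1
End in state q1, which is not an accepting state.

rejected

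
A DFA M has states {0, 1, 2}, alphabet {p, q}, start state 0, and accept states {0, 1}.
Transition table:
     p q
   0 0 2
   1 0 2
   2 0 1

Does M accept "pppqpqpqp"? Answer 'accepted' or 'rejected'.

0 --p--> 0
0 --p--> 0
0 --p--> 0
0 --q--> 2
2 --p--> 0
0 --q--> 2
2 --p--> 0
0 --q--> 2
2 --p--> 0
End in state 0, which is an accepting state.

accepted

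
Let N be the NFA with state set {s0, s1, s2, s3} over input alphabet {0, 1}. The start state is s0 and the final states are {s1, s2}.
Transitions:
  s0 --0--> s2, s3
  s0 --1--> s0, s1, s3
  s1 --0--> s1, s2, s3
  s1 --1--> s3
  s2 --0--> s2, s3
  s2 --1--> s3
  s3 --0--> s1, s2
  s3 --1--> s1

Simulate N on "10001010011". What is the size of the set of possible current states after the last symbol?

2

Start: {s0}
read 1: {s0, s1, s3}
read 0: {s1, s2, s3}
read 0: {s1, s2, s3}
read 0: {s1, s2, s3}
read 1: {s1, s3}
read 0: {s1, s2, s3}
read 1: {s1, s3}
read 0: {s1, s2, s3}
read 0: {s1, s2, s3}
read 1: {s1, s3}
read 1: {s1, s3}
Final reachable set {s1, s3} has 2 states.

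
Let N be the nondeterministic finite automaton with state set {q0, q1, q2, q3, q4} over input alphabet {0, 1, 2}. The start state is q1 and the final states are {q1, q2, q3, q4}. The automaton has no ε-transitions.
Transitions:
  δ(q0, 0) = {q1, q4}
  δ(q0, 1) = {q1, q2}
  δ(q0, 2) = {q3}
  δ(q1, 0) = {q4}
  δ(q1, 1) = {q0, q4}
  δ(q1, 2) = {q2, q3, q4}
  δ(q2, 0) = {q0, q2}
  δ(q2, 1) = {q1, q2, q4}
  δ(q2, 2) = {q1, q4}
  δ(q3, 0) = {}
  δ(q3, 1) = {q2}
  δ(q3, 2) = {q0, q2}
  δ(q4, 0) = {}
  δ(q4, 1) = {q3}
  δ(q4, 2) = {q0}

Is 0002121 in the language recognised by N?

rejected

Start: {q1}
read 0: {q4}
read 0: {}
The reachable set is empty and stays empty for the remaining 5 symbols.
Reachable ∩ accepting = {} — empty.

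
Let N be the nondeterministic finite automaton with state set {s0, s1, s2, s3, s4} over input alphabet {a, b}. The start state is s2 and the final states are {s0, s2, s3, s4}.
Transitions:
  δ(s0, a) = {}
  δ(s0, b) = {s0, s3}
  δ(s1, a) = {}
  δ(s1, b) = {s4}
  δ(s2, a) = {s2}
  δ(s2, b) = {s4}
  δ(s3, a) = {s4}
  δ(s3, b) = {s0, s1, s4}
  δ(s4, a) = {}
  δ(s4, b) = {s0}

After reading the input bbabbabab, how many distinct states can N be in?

Start: {s2}
read b: {s4}
read b: {s0}
read a: {}
The reachable set is empty and stays empty for the remaining 6 symbols.
Final reachable set {} has 0 states.

0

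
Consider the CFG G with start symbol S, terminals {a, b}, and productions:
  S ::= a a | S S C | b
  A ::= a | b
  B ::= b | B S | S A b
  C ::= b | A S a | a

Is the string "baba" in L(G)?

no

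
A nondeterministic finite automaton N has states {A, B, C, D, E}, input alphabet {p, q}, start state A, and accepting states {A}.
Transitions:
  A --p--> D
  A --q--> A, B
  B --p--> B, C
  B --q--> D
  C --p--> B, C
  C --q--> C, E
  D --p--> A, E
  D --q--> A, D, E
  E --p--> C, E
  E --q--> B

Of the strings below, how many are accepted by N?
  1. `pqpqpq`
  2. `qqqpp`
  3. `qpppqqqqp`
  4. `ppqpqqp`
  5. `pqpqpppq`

`pqpqpq`: accepted
`qqqpp`: accepted
`qpppqqqqp`: accepted
`ppqpqqp`: accepted
`pqpqpppq`: accepted

5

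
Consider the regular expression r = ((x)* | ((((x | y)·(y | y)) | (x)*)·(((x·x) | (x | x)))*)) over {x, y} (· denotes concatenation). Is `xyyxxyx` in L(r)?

no

Neither (x)* nor ((((x|y)·(y|y))|(x)*)·(((x·x)|(x|x)))*) matches xyyxxyx.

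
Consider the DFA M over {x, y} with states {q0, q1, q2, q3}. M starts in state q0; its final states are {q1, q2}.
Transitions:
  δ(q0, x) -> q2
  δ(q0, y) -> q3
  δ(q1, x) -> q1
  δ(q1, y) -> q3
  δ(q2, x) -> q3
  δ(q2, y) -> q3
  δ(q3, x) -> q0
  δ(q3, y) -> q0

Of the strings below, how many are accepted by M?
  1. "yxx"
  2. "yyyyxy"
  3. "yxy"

"yxx": accepted
"yyyyxy": rejected
"yxy": rejected

1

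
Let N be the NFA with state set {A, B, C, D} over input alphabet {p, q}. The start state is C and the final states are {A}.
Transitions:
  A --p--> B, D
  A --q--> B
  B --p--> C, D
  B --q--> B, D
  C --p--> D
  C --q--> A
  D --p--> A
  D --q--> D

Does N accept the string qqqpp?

Start: {C}
read q: {A}
read q: {B}
read q: {B, D}
read p: {A, C, D}
read p: {A, B, D}
Reachable ∩ accepting = {A} — nonempty.

accepted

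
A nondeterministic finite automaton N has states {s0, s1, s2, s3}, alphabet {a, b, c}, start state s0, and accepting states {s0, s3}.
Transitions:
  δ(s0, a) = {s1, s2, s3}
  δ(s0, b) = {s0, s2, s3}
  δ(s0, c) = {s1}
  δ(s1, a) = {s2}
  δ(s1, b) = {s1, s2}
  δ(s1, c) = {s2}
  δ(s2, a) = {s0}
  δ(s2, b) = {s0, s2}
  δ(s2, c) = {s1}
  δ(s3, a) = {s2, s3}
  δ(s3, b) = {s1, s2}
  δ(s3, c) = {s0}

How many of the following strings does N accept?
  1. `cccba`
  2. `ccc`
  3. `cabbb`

`cccba`: accepted
`ccc`: rejected
`cabbb`: accepted

2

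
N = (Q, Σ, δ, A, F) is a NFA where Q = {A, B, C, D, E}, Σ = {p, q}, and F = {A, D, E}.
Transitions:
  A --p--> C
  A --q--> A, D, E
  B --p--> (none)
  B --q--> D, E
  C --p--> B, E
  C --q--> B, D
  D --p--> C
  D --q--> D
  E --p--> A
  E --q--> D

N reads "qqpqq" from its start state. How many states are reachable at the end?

Start: {A}
read q: {A, D, E}
read q: {A, D, E}
read p: {A, C}
read q: {A, B, D, E}
read q: {A, D, E}
Final reachable set {A, D, E} has 3 states.

3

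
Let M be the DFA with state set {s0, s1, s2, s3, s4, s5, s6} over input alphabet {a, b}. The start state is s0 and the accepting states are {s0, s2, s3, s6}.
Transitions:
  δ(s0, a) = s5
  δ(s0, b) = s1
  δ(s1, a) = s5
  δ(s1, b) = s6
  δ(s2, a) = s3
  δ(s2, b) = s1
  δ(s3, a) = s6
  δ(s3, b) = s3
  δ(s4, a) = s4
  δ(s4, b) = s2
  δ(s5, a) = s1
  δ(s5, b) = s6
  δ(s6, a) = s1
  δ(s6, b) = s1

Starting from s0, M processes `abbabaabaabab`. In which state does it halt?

s0 --a--> s5
s5 --b--> s6
s6 --b--> s1
s1 --a--> s5
s5 --b--> s6
s6 --a--> s1
s1 --a--> s5
s5 --b--> s6
s6 --a--> s1
s1 --a--> s5
s5 --b--> s6
s6 --a--> s1
s1 --b--> s6

s6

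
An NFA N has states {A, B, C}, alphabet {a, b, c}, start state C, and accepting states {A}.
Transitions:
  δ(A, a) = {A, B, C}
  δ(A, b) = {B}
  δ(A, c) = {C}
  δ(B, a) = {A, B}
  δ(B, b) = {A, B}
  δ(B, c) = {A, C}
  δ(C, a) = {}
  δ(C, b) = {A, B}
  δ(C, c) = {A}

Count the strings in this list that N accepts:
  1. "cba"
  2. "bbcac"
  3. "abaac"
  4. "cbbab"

"cba": accepted
"bbcac": accepted
"abaac": rejected
"cbbab": accepted

3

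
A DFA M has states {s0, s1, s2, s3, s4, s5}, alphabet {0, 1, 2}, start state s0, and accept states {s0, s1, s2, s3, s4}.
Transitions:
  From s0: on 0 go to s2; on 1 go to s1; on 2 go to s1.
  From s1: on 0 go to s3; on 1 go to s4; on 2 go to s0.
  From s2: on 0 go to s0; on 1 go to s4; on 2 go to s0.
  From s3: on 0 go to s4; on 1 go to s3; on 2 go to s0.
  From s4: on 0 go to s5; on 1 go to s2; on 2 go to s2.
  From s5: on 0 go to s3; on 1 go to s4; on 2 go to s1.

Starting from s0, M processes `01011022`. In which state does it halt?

s0 --0--> s2
s2 --1--> s4
s4 --0--> s5
s5 --1--> s4
s4 --1--> s2
s2 --0--> s0
s0 --2--> s1
s1 --2--> s0

s0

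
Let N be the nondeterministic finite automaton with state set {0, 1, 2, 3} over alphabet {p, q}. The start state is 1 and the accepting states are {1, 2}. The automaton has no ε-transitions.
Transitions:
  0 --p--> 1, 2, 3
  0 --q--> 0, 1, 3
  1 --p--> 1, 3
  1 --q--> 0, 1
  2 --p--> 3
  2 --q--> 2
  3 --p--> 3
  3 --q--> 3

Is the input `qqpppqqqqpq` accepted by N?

Start: {1}
read q: {0, 1}
read q: {0, 1, 3}
read p: {1, 2, 3}
read p: {1, 3}
read p: {1, 3}
read q: {0, 1, 3}
read q: {0, 1, 3}
read q: {0, 1, 3}
read q: {0, 1, 3}
read p: {1, 2, 3}
read q: {0, 1, 2, 3}
Reachable ∩ accepting = {1, 2} — nonempty.

accepted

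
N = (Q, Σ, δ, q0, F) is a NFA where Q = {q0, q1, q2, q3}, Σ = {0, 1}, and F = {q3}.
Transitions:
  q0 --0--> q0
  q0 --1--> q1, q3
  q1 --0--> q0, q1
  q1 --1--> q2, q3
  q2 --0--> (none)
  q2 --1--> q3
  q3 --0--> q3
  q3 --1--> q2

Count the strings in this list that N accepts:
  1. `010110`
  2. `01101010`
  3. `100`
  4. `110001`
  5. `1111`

`010110`: accepted
`01101010`: rejected
`100`: accepted
`110001`: rejected
`1111`: accepted

3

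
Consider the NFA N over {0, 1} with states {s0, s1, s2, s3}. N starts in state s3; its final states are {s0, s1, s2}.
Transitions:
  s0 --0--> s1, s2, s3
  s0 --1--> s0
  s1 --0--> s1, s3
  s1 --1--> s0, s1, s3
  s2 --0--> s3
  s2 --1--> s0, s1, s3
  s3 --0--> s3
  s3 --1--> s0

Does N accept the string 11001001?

accepted

Start: {s3}
read 1: {s0}
read 1: {s0}
read 0: {s1, s2, s3}
read 0: {s1, s3}
read 1: {s0, s1, s3}
read 0: {s1, s2, s3}
read 0: {s1, s3}
read 1: {s0, s1, s3}
Reachable ∩ accepting = {s0, s1} — nonempty.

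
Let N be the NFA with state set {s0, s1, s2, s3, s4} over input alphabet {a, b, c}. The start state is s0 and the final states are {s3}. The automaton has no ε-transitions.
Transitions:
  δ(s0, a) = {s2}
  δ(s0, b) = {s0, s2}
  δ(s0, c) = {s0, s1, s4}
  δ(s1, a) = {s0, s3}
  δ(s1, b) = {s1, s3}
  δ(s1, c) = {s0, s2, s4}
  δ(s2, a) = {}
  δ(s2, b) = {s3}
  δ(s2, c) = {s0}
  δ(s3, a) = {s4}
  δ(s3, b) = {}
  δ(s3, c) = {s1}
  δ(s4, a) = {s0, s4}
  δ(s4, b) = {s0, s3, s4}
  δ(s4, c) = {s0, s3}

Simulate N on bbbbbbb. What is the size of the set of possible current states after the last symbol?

Start: {s0}
read b: {s0, s2}
read b: {s0, s2, s3}
read b: {s0, s2, s3}
read b: {s0, s2, s3}
read b: {s0, s2, s3}
read b: {s0, s2, s3}
read b: {s0, s2, s3}
Final reachable set {s0, s2, s3} has 3 states.

3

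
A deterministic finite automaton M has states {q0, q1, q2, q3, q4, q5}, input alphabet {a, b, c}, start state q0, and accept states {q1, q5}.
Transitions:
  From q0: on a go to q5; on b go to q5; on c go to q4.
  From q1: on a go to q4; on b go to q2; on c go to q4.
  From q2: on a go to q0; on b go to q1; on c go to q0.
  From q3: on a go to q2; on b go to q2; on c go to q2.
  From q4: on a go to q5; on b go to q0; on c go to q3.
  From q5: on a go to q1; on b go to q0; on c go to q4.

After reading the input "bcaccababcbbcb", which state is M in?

q0 --b--> q5
q5 --c--> q4
q4 --a--> q5
q5 --c--> q4
q4 --c--> q3
q3 --a--> q2
q2 --b--> q1
q1 --a--> q4
q4 --b--> q0
q0 --c--> q4
q4 --b--> q0
q0 --b--> q5
q5 --c--> q4
q4 --b--> q0

q0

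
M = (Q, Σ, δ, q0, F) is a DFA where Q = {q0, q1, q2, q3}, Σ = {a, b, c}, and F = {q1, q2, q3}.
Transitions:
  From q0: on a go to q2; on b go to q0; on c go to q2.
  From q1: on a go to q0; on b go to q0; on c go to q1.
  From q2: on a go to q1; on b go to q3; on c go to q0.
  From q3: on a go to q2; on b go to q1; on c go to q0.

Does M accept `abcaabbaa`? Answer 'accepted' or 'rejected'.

accepted

q0 --a--> q2
q2 --b--> q3
q3 --c--> q0
q0 --a--> q2
q2 --a--> q1
q1 --b--> q0
q0 --b--> q0
q0 --a--> q2
q2 --a--> q1
End in state q1, which is an accepting state.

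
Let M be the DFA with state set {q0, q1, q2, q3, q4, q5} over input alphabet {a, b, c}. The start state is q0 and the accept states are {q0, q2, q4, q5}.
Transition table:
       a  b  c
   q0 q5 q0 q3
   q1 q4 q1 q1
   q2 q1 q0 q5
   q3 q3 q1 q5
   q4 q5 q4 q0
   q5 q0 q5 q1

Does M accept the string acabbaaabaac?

rejected

q0 --a--> q5
q5 --c--> q1
q1 --a--> q4
q4 --b--> q4
q4 --b--> q4
q4 --a--> q5
q5 --a--> q0
q0 --a--> q5
q5 --b--> q5
q5 --a--> q0
q0 --a--> q5
q5 --c--> q1
End in state q1, which is not an accepting state.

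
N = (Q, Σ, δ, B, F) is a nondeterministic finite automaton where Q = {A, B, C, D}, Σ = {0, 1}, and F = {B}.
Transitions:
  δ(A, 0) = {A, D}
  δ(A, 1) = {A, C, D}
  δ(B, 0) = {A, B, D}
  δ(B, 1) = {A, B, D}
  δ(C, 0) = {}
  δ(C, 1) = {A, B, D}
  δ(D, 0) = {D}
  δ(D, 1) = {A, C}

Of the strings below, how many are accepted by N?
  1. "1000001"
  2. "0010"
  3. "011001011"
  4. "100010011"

"1000001": accepted
"0010": accepted
"011001011": accepted
"100010011": accepted

4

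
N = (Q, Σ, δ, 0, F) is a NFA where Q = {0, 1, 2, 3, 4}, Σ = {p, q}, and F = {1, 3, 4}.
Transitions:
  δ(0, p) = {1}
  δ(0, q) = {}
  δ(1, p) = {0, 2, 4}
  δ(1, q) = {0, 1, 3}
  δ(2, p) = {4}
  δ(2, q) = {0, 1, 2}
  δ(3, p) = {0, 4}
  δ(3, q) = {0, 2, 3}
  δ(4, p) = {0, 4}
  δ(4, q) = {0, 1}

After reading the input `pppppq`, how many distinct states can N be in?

4

Start: {0}
read p: {1}
read p: {0, 2, 4}
read p: {0, 1, 4}
read p: {0, 1, 2, 4}
read p: {0, 1, 2, 4}
read q: {0, 1, 2, 3}
Final reachable set {0, 1, 2, 3} has 4 states.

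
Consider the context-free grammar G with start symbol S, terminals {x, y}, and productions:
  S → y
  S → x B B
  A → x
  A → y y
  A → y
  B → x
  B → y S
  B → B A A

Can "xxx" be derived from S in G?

yes

S ⇒ xBB ⇒ xxB ⇒ xxx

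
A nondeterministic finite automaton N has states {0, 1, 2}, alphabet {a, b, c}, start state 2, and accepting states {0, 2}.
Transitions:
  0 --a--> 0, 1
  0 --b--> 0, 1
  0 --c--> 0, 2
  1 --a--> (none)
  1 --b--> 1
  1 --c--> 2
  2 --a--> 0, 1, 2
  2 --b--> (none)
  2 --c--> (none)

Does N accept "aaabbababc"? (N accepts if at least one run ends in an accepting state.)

accepted

Start: {2}
read a: {0, 1, 2}
read a: {0, 1, 2}
read a: {0, 1, 2}
read b: {0, 1}
read b: {0, 1}
read a: {0, 1}
read b: {0, 1}
read a: {0, 1}
read b: {0, 1}
read c: {0, 2}
Reachable ∩ accepting = {0, 2} — nonempty.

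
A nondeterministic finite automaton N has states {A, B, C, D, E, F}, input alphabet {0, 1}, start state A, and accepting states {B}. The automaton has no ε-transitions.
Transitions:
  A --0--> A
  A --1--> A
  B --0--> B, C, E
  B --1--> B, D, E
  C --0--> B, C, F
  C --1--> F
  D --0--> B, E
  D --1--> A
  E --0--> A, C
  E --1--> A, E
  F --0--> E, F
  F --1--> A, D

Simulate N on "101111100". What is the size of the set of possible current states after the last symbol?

1

Start: {A}
read 1: {A}
read 0: {A}
read 1: {A}
read 1: {A}
read 1: {A}
read 1: {A}
read 1: {A}
read 0: {A}
read 0: {A}
Final reachable set {A} has 1 state.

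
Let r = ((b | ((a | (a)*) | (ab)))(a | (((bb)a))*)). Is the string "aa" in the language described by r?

Split as a·a: (b|((a|(a)*)|(ab))) matches a and (a|(((bb)a))*) matches a.

yes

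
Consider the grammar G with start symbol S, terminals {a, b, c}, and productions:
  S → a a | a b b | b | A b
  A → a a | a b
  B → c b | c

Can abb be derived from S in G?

S ⇒ abb

yes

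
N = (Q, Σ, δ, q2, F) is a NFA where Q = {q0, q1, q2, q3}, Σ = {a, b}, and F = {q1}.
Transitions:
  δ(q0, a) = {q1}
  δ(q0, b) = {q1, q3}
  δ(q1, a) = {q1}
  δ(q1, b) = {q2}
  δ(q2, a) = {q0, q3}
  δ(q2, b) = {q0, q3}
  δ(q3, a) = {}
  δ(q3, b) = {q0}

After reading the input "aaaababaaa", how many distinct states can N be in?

Start: {q2}
read a: {q0, q3}
read a: {q1}
read a: {q1}
read a: {q1}
read b: {q2}
read a: {q0, q3}
read b: {q0, q1, q3}
read a: {q1}
read a: {q1}
read a: {q1}
Final reachable set {q1} has 1 state.

1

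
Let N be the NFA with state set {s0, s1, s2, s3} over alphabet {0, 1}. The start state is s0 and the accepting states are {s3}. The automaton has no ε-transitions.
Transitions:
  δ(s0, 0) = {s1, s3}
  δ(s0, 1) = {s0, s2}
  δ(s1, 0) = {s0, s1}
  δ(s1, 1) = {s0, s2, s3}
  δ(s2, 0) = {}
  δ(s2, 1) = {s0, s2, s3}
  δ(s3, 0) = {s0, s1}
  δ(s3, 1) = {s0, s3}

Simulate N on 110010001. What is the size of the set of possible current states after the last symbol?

3

Start: {s0}
read 1: {s0, s2}
read 1: {s0, s2, s3}
read 0: {s0, s1, s3}
read 0: {s0, s1, s3}
read 1: {s0, s2, s3}
read 0: {s0, s1, s3}
read 0: {s0, s1, s3}
read 0: {s0, s1, s3}
read 1: {s0, s2, s3}
Final reachable set {s0, s2, s3} has 3 states.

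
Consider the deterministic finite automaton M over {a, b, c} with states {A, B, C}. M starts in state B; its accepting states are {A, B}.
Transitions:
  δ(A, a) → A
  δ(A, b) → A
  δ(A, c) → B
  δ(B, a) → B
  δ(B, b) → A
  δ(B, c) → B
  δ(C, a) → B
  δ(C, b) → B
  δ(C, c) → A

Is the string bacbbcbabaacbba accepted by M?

B --b--> A
A --a--> A
A --c--> B
B --b--> A
A --b--> A
A --c--> B
B --b--> A
A --a--> A
A --b--> A
A --a--> A
A --a--> A
A --c--> B
B --b--> A
A --b--> A
A --a--> A
End in state A, which is an accepting state.

accepted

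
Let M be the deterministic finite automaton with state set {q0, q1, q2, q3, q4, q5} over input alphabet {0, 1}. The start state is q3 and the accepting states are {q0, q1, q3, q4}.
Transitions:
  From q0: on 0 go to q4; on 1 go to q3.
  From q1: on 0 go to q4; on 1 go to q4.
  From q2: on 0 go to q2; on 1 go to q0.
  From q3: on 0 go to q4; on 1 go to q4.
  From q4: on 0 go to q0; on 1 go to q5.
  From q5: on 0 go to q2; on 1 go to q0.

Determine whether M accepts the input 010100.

q3 --0--> q4
q4 --1--> q5
q5 --0--> q2
q2 --1--> q0
q0 --0--> q4
q4 --0--> q0
End in state q0, which is an accepting state.

accepted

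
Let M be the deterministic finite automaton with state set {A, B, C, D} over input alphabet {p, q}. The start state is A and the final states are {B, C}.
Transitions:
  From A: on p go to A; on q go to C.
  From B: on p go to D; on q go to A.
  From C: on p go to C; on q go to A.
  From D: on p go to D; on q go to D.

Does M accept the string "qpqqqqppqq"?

accepted

A --q--> C
C --p--> C
C --q--> A
A --q--> C
C --q--> A
A --q--> C
C --p--> C
C --p--> C
C --q--> A
A --q--> C
End in state C, which is an accepting state.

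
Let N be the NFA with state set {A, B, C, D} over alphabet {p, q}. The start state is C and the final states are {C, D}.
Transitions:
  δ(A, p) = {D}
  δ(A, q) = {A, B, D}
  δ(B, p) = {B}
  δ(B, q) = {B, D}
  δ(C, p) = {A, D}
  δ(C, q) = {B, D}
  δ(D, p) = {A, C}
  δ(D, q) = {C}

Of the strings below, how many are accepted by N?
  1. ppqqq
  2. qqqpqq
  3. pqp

ppqqq: accepted
qqqpqq: accepted
pqp: accepted

3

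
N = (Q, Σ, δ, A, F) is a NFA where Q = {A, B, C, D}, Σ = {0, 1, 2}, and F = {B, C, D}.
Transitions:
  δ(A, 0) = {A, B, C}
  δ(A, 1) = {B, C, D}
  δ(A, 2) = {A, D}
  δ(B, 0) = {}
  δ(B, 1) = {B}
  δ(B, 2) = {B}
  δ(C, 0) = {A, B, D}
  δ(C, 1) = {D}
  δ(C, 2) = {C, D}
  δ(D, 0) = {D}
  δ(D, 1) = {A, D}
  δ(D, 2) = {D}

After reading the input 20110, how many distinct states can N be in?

Start: {A}
read 2: {A, D}
read 0: {A, B, C, D}
read 1: {A, B, C, D}
read 1: {A, B, C, D}
read 0: {A, B, C, D}
Final reachable set {A, B, C, D} has 4 states.

4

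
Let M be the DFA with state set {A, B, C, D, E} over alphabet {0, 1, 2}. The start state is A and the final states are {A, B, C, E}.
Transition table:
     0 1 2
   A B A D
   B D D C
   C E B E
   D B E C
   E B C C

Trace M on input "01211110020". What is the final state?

E

A --0--> B
B --1--> D
D --2--> C
C --1--> B
B --1--> D
D --1--> E
E --1--> C
C --0--> E
E --0--> B
B --2--> C
C --0--> E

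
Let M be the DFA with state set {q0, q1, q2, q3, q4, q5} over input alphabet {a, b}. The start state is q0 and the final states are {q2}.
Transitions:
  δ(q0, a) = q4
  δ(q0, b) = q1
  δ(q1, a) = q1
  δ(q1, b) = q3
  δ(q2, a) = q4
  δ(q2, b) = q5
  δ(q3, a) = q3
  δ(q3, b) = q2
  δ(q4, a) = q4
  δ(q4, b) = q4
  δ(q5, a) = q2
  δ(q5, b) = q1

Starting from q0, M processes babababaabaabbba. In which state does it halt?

q0 --b--> q1
q1 --a--> q1
q1 --b--> q3
q3 --a--> q3
q3 --b--> q2
q2 --a--> q4
q4 --b--> q4
q4 --a--> q4
q4 --a--> q4
q4 --b--> q4
q4 --a--> q4
q4 --a--> q4
q4 --b--> q4
q4 --b--> q4
q4 --b--> q4
q4 --a--> q4

q4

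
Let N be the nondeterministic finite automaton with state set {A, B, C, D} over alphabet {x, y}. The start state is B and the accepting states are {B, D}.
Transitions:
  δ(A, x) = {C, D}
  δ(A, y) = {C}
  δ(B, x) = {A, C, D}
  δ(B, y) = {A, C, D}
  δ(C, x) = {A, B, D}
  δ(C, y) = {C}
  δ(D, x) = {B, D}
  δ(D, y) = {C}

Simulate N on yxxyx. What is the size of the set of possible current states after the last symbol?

4

Start: {B}
read y: {A, C, D}
read x: {A, B, C, D}
read x: {A, B, C, D}
read y: {A, C, D}
read x: {A, B, C, D}
Final reachable set {A, B, C, D} has 4 states.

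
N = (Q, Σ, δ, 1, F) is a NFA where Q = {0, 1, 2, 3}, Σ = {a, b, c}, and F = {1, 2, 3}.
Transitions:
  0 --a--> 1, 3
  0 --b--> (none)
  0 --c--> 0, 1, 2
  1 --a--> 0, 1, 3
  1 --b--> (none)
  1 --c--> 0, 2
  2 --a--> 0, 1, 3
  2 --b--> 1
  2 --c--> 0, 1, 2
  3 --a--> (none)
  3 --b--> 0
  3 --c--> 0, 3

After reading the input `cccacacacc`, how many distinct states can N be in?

Start: {1}
read c: {0, 2}
read c: {0, 1, 2}
read c: {0, 1, 2}
read a: {0, 1, 3}
read c: {0, 1, 2, 3}
read a: {0, 1, 3}
read c: {0, 1, 2, 3}
read a: {0, 1, 3}
read c: {0, 1, 2, 3}
read c: {0, 1, 2, 3}
Final reachable set {0, 1, 2, 3} has 4 states.

4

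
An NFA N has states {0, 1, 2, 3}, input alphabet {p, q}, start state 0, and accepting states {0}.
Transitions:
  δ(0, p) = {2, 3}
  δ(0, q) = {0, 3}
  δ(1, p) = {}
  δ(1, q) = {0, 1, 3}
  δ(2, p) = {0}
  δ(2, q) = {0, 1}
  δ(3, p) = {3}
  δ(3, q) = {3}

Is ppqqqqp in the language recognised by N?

rejected

Start: {0}
read p: {2, 3}
read p: {0, 3}
read q: {0, 3}
read q: {0, 3}
read q: {0, 3}
read q: {0, 3}
read p: {2, 3}
Reachable ∩ accepting = {} — empty.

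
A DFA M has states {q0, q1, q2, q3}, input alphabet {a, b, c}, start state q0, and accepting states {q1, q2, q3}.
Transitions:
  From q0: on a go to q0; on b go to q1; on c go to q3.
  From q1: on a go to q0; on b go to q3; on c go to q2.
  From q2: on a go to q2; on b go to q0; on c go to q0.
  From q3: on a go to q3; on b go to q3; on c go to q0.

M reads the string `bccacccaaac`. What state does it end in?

q0

q0 --b--> q1
q1 --c--> q2
q2 --c--> q0
q0 --a--> q0
q0 --c--> q3
q3 --c--> q0
q0 --c--> q3
q3 --a--> q3
q3 --a--> q3
q3 --a--> q3
q3 --c--> q0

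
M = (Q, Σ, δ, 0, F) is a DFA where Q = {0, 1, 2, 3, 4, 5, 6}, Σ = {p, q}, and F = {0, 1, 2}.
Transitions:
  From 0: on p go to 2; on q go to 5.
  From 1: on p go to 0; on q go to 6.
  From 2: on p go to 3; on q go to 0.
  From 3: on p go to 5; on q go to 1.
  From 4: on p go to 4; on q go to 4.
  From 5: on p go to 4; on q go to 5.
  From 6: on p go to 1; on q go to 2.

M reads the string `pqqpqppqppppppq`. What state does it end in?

0 --p--> 2
2 --q--> 0
0 --q--> 5
5 --p--> 4
4 --q--> 4
4 --p--> 4
4 --p--> 4
4 --q--> 4
4 --p--> 4
4 --p--> 4
4 --p--> 4
4 --p--> 4
4 --p--> 4
4 --p--> 4
4 --q--> 4

4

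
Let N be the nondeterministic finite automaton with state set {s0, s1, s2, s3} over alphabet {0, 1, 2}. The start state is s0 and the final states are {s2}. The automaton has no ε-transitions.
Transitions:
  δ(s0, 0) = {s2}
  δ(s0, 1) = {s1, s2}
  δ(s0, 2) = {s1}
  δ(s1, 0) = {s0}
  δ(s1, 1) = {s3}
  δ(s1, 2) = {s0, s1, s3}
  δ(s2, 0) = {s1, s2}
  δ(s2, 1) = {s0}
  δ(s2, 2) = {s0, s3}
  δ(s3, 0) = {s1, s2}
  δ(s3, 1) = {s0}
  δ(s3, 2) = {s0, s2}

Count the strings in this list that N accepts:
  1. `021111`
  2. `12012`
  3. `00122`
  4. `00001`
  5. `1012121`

4

`021111`: accepted
`12012`: accepted
`00122`: rejected
`00001`: accepted
`1012121`: accepted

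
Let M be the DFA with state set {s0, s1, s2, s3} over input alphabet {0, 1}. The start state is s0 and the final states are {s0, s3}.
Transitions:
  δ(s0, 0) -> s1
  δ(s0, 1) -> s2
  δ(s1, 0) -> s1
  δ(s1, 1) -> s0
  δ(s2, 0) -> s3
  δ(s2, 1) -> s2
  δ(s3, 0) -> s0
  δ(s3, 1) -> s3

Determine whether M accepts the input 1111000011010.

accepted

s0 --1--> s2
s2 --1--> s2
s2 --1--> s2
s2 --1--> s2
s2 --0--> s3
s3 --0--> s0
s0 --0--> s1
s1 --0--> s1
s1 --1--> s0
s0 --1--> s2
s2 --0--> s3
s3 --1--> s3
s3 --0--> s0
End in state s0, which is an accepting state.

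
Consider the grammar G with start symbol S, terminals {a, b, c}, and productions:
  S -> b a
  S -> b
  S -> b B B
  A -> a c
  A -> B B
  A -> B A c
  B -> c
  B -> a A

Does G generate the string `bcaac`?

S ⇒ bBB ⇒ bcB ⇒ bcaA ⇒ bcaac

yes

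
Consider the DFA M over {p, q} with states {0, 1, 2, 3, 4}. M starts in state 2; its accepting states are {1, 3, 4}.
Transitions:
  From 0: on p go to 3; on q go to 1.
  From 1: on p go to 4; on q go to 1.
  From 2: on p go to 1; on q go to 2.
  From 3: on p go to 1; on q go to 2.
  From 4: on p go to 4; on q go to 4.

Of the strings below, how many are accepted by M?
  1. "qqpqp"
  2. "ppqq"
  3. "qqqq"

2

"qqpqp": accepted
"ppqq": accepted
"qqqq": rejected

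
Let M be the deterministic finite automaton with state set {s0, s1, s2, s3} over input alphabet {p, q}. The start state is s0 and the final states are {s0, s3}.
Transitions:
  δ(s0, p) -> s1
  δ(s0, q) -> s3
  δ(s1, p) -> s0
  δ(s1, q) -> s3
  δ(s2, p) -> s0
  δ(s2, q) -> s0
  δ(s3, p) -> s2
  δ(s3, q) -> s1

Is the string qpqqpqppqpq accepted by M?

s0 --q--> s3
s3 --p--> s2
s2 --q--> s0
s0 --q--> s3
s3 --p--> s2
s2 --q--> s0
s0 --p--> s1
s1 --p--> s0
s0 --q--> s3
s3 --p--> s2
s2 --q--> s0
End in state s0, which is an accepting state.

accepted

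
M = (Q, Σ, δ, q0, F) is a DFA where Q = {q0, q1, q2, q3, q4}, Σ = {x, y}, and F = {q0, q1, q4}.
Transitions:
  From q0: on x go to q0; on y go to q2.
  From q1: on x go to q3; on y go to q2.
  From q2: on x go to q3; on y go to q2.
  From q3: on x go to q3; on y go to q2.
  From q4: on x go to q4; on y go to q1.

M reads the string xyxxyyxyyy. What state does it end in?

q0 --x--> q0
q0 --y--> q2
q2 --x--> q3
q3 --x--> q3
q3 --y--> q2
q2 --y--> q2
q2 --x--> q3
q3 --y--> q2
q2 --y--> q2
q2 --y--> q2

q2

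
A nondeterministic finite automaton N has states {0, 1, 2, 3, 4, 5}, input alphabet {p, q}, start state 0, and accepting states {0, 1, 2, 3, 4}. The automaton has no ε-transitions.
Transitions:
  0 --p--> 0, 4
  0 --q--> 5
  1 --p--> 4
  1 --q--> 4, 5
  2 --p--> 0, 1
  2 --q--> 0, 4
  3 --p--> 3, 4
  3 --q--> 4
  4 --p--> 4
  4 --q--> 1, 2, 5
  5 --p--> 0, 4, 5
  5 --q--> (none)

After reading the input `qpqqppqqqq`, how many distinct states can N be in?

Start: {0}
read q: {5}
read p: {0, 4, 5}
read q: {1, 2, 5}
read q: {0, 4, 5}
read p: {0, 4, 5}
read p: {0, 4, 5}
read q: {1, 2, 5}
read q: {0, 4, 5}
read q: {1, 2, 5}
read q: {0, 4, 5}
Final reachable set {0, 4, 5} has 3 states.

3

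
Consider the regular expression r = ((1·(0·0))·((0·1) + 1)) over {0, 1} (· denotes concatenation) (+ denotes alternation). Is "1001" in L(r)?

yes

Split as 100·1: (1·(0·0)) matches 100 and ((0·1)+1) matches 1.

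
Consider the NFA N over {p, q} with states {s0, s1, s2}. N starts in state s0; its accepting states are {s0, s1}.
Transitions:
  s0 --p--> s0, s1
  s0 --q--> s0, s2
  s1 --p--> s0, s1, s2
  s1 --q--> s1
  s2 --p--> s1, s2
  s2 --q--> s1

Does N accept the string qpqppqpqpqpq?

Start: {s0}
read q: {s0, s2}
read p: {s0, s1, s2}
read q: {s0, s1, s2}
read p: {s0, s1, s2}
read p: {s0, s1, s2}
read q: {s0, s1, s2}
read p: {s0, s1, s2}
read q: {s0, s1, s2}
read p: {s0, s1, s2}
read q: {s0, s1, s2}
read p: {s0, s1, s2}
read q: {s0, s1, s2}
Reachable ∩ accepting = {s0, s1} — nonempty.

accepted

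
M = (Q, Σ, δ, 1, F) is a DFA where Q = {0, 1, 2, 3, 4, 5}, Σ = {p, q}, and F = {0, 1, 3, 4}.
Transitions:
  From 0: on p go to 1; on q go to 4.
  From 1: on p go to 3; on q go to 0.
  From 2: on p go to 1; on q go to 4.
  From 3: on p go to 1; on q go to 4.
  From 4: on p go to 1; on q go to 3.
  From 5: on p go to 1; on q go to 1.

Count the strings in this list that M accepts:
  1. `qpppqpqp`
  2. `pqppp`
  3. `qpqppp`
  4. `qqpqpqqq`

`qpppqpqp`: accepted
`pqppp`: accepted
`qpqppp`: accepted
`qqpqpqqq`: accepted

4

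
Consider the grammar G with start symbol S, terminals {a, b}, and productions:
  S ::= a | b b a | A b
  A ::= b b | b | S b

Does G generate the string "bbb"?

S ⇒ Ab ⇒ bbb

yes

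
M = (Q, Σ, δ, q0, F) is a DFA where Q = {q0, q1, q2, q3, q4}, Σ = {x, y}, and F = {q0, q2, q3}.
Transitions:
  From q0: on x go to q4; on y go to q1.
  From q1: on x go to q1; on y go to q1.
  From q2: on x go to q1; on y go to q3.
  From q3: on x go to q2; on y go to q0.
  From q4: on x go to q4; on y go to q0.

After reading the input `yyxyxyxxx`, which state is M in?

q0 --y--> q1
q1 --y--> q1
q1 --x--> q1
q1 --y--> q1
q1 --x--> q1
q1 --y--> q1
q1 --x--> q1
q1 --x--> q1
q1 --x--> q1

q1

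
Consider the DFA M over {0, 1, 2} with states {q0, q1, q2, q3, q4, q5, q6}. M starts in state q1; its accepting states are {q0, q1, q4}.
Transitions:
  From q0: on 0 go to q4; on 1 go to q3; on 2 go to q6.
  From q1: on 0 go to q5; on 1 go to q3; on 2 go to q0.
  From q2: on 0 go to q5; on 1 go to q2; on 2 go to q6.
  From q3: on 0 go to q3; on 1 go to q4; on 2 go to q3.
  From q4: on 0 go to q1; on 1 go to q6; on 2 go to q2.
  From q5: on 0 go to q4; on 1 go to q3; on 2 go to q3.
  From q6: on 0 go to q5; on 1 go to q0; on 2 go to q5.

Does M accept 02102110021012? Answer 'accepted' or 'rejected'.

q1 --0--> q5
q5 --2--> q3
q3 --1--> q4
q4 --0--> q1
q1 --2--> q0
q0 --1--> q3
q3 --1--> q4
q4 --0--> q1
q1 --0--> q5
q5 --2--> q3
q3 --1--> q4
q4 --0--> q1
q1 --1--> q3
q3 --2--> q3
End in state q3, which is not an accepting state.

rejected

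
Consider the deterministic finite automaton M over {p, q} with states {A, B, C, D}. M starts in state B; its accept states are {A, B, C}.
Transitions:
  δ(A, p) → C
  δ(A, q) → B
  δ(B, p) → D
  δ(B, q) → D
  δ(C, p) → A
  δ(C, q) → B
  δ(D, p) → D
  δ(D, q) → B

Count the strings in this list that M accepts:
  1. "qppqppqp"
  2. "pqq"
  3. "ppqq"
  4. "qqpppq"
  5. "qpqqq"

2

"qppqppqp": rejected
"pqq": rejected
"ppqq": rejected
"qqpppq": accepted
"qpqqq": accepted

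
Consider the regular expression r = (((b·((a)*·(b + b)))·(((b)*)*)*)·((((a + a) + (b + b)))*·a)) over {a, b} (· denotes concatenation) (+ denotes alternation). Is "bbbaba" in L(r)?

Split as bb·baba: ((b·((a)*·(b+b)))·(((b)*)*)*) matches bb and ((((a+a)+(b+b)))*·a) matches baba.

yes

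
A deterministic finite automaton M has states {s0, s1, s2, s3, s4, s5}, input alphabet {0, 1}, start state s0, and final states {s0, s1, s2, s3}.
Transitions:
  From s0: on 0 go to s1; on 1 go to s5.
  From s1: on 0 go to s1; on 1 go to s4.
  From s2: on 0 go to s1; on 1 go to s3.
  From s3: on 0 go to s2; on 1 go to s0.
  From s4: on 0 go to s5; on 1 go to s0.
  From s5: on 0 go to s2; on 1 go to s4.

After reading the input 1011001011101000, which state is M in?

s0 --1--> s5
s5 --0--> s2
s2 --1--> s3
s3 --1--> s0
s0 --0--> s1
s1 --0--> s1
s1 --1--> s4
s4 --0--> s5
s5 --1--> s4
s4 --1--> s0
s0 --1--> s5
s5 --0--> s2
s2 --1--> s3
s3 --0--> s2
s2 --0--> s1
s1 --0--> s1

s1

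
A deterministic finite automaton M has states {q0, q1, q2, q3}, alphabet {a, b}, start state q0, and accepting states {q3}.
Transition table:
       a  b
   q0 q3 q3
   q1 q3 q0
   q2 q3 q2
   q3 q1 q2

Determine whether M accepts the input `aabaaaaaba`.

accepted

q0 --a--> q3
q3 --a--> q1
q1 --b--> q0
q0 --a--> q3
q3 --a--> q1
q1 --a--> q3
q3 --a--> q1
q1 --a--> q3
q3 --b--> q2
q2 --a--> q3
End in state q3, which is an accepting state.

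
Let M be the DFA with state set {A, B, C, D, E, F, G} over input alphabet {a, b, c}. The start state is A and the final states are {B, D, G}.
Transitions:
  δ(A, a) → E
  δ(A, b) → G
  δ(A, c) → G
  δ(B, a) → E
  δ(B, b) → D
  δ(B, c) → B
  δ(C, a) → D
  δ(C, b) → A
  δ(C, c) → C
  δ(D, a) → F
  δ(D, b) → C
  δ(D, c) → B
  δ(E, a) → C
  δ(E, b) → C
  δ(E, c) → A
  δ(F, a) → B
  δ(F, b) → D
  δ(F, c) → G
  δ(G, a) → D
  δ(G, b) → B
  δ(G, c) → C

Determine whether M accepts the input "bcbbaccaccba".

rejected

A --b--> G
G --c--> C
C --b--> A
A --b--> G
G --a--> D
D --c--> B
B --c--> B
B --a--> E
E --c--> A
A --c--> G
G --b--> B
B --a--> E
End in state E, which is not an accepting state.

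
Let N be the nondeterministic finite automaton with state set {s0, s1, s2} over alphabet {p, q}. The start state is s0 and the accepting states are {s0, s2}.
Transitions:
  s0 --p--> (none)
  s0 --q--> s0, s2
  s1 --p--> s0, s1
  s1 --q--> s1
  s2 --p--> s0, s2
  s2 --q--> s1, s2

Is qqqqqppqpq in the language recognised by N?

accepted

Start: {s0}
read q: {s0, s2}
read q: {s0, s1, s2}
read q: {s0, s1, s2}
read q: {s0, s1, s2}
read q: {s0, s1, s2}
read p: {s0, s1, s2}
read p: {s0, s1, s2}
read q: {s0, s1, s2}
read p: {s0, s1, s2}
read q: {s0, s1, s2}
Reachable ∩ accepting = {s0, s2} — nonempty.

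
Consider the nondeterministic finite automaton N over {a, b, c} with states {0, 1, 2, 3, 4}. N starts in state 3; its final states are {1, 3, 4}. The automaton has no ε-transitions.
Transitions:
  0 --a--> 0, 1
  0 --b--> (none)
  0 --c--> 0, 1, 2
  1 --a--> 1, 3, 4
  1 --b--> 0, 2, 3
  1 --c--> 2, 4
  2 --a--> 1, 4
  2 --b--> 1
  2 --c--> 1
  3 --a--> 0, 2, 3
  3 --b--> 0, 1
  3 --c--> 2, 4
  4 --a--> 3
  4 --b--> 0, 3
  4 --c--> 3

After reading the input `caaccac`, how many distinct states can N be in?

Start: {3}
read c: {2, 4}
read a: {1, 3, 4}
read a: {0, 1, 2, 3, 4}
read c: {0, 1, 2, 3, 4}
read c: {0, 1, 2, 3, 4}
read a: {0, 1, 2, 3, 4}
read c: {0, 1, 2, 3, 4}
Final reachable set {0, 1, 2, 3, 4} has 5 states.

5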